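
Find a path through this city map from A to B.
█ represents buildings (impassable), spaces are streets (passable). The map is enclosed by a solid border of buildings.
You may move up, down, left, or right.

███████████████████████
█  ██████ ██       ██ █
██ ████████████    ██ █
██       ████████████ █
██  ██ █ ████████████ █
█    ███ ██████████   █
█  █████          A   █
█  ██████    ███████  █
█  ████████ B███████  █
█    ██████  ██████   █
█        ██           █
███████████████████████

Finding the shortest path from A to B:
Movement: cardinal only
Path length: 8 steps
Directions: left → left → left → left → left → left → down → down

Solution:

███████████████████████
█  ██████ ██       ██ █
██ ████████████    ██ █
██       ████████████ █
██  ██ █ ████████████ █
█    ███ ██████████   █
█  █████    ↓←←←←←A   █
█  ██████   ↓███████  █
█  ████████ B███████  █
█    ██████  ██████   █
█        ██           █
███████████████████████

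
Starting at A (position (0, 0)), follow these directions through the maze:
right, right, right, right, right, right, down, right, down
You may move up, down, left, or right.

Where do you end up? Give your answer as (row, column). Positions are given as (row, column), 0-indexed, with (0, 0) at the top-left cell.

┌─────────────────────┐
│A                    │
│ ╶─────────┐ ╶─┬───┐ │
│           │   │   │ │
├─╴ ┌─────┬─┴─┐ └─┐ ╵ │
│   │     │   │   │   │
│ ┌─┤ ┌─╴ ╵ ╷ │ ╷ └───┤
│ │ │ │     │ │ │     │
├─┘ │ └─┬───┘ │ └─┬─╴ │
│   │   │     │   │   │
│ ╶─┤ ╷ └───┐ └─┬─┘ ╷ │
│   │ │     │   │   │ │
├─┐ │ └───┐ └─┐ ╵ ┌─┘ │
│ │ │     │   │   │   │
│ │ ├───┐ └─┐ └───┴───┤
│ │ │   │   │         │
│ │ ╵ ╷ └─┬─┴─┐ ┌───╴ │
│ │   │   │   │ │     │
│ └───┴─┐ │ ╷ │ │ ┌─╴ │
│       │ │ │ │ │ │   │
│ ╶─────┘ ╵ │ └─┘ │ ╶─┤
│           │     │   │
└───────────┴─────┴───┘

Following directions step by step:
Start: (0, 0)
  right: (0, 0) → (0, 1)
  right: (0, 1) → (0, 2)
  right: (0, 2) → (0, 3)
  right: (0, 3) → (0, 4)
  right: (0, 4) → (0, 5)
  right: (0, 5) → (0, 6)
  down: (0, 6) → (1, 6)
  right: (1, 6) → (1, 7)
  down: (1, 7) → (2, 7)
Final position: (2, 7)

Path taken:

┌─────────────────────┐
│A → → → → → ↓        │
│ ╶─────────┐ ╶─┬───┐ │
│           │↳ ↓│   │ │
├─╴ ┌─────┬─┴─┐ └─┐ ╵ │
│   │     │   │B  │   │
│ ┌─┤ ┌─╴ ╵ ╷ │ ╷ └───┤
│ │ │ │     │ │ │     │
├─┘ │ └─┬───┘ │ └─┬─╴ │
│   │   │     │   │   │
│ ╶─┤ ╷ └───┐ └─┬─┘ ╷ │
│   │ │     │   │   │ │
├─┐ │ └───┐ └─┐ ╵ ┌─┘ │
│ │ │     │   │   │   │
│ │ ├───┐ └─┐ └───┴───┤
│ │ │   │   │         │
│ │ ╵ ╷ └─┬─┴─┐ ┌───╴ │
│ │   │   │   │ │     │
│ └───┴─┐ │ ╷ │ │ ┌─╴ │
│       │ │ │ │ │ │   │
│ ╶─────┘ ╵ │ └─┘ │ ╶─┤
│           │     │   │
└───────────┴─────┴───┘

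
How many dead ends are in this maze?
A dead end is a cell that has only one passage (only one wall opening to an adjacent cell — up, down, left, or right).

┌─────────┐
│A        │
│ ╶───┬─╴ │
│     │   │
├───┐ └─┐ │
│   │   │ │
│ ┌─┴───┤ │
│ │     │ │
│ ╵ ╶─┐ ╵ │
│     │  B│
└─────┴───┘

Checking each cell for number of passages:

Dead ends found at positions:
  (1, 3)
  (2, 1)
  (2, 3)
  (4, 2)
Total dead ends: 4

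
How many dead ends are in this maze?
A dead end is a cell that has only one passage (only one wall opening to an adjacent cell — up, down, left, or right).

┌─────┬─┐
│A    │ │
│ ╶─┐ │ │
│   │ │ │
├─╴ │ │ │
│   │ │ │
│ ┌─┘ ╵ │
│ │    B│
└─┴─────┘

Checking each cell for number of passages:

Dead ends found at positions:
  (0, 3)
  (3, 0)
  (3, 1)
Total dead ends: 3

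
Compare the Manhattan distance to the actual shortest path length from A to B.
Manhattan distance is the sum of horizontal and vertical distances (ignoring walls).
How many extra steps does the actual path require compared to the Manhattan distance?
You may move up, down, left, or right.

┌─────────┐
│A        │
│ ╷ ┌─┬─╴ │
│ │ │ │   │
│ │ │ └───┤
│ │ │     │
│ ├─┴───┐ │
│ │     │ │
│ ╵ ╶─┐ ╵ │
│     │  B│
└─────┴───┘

Manhattan distance: |4 - 0| + |4 - 0| = 8
Actual path length: 10
Extra steps: 10 - 8 = 2

Solution:

┌─────────┐
│A        │
│ ╷ ┌─┬─╴ │
│↓│ │ │   │
│ │ │ └───┤
│↓│ │     │
│ ├─┴───┐ │
│↓│↱ → ↓│ │
│ ╵ ╶─┐ ╵ │
│↳ ↑  │↳ B│
└─────┴───┘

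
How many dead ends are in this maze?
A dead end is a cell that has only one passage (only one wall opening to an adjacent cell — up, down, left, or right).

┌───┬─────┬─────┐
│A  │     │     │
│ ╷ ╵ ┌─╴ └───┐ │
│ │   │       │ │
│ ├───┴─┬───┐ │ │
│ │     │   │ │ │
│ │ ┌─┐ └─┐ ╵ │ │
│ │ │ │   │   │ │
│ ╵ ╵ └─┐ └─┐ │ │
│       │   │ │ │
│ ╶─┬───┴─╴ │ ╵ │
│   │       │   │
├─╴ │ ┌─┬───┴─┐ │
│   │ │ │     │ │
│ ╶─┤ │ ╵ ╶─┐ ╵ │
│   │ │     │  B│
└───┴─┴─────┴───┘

Checking each cell for number of passages:

Dead ends found at positions:
  (0, 5)
  (1, 3)
  (2, 4)
  (3, 2)
  (4, 3)
  (6, 3)
  (7, 1)
  (7, 2)
  (7, 5)
Total dead ends: 9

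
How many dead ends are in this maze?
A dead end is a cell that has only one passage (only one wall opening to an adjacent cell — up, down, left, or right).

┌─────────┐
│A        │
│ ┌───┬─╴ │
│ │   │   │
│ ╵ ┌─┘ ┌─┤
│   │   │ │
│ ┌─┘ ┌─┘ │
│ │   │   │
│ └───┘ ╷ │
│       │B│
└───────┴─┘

Checking each cell for number of passages:

Dead ends found at positions:
  (1, 2)
  (2, 4)
  (3, 1)
  (4, 4)
Total dead ends: 4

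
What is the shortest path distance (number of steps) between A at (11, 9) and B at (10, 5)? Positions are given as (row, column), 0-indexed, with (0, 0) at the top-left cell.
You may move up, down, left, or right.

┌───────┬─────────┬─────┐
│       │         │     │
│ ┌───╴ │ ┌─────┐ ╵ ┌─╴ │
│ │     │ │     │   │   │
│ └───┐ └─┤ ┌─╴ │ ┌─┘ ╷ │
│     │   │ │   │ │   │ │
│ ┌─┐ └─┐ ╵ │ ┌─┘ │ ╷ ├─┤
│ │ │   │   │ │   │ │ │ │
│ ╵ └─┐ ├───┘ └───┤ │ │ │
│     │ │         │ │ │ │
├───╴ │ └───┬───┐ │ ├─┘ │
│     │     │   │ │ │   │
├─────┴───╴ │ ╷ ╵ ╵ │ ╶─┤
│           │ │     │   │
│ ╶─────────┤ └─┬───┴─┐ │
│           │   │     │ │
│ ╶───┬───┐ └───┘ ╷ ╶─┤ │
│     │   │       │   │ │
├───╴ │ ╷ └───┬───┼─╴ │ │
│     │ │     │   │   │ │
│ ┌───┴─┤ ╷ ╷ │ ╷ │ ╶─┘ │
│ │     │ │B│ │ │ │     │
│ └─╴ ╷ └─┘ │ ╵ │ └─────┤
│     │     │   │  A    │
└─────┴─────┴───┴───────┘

Finding path from (11, 9) to (10, 5):
Path: (11,9) → (11,8) → (10,8) → (9,8) → (9,7) → (10,7) → (11,7) → (11,6) → (10,6) → (9,6) → (9,5) → (10,5)
Distance: 11 steps

Solution:

┌───────┬─────────┬─────┐
│       │         │     │
│ ┌───╴ │ ┌─────┐ ╵ ┌─╴ │
│ │     │ │     │   │   │
│ └───┐ └─┤ ┌─╴ │ ┌─┘ ╷ │
│     │   │ │   │ │   │ │
│ ┌─┐ └─┐ ╵ │ ┌─┘ │ ╷ ├─┤
│ │ │   │   │ │   │ │ │ │
│ ╵ └─┐ ├───┘ └───┤ │ │ │
│     │ │         │ │ │ │
├───╴ │ └───┬───┐ │ ├─┘ │
│     │     │   │ │ │   │
├─────┴───╴ │ ╷ ╵ ╵ │ ╶─┤
│           │ │     │   │
│ ╶─────────┤ └─┬───┴─┐ │
│           │   │     │ │
│ ╶───┬───┐ └───┘ ╷ ╶─┤ │
│     │   │       │   │ │
├───╴ │ ╷ └───┬───┼─╴ │ │
│     │ │  ↓ ↰│↓ ↰│   │ │
│ ┌───┴─┤ ╷ ╷ │ ╷ │ ╶─┘ │
│ │     │ │B│↑│↓│↑│     │
│ └─╴ ╷ └─┘ │ ╵ │ └─────┤
│     │     │↑ ↲│↑ A    │
└─────┴─────┴───┴───────┘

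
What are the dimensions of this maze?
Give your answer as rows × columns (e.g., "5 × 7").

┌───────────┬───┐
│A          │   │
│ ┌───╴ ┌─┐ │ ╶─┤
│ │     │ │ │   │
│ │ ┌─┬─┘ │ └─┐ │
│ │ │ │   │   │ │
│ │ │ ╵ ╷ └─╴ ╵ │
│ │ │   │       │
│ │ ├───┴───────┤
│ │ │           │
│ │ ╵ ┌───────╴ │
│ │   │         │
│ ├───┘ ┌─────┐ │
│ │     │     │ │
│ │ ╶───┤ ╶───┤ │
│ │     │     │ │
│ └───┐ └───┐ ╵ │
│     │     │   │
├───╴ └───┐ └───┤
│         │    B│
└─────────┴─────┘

Counting the maze dimensions:
Rows (vertical): 10
Columns (horizontal): 8
Dimensions: 10 × 8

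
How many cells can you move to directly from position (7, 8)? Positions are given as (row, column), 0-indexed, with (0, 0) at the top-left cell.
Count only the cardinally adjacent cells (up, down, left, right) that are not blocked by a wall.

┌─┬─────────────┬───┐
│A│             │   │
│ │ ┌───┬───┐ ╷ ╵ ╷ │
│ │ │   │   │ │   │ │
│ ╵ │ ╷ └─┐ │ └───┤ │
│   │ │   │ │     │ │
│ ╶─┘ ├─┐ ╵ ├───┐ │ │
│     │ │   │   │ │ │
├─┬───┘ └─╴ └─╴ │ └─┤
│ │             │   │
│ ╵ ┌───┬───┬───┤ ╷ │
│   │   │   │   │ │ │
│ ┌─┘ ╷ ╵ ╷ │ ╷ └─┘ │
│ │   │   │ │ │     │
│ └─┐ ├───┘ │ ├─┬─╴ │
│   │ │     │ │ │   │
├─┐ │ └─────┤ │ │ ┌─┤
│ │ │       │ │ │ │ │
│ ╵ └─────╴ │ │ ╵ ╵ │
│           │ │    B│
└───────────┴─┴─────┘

Checking passable neighbors of (7, 8):
Neighbors: (8, 8), (7, 9)
Count: 2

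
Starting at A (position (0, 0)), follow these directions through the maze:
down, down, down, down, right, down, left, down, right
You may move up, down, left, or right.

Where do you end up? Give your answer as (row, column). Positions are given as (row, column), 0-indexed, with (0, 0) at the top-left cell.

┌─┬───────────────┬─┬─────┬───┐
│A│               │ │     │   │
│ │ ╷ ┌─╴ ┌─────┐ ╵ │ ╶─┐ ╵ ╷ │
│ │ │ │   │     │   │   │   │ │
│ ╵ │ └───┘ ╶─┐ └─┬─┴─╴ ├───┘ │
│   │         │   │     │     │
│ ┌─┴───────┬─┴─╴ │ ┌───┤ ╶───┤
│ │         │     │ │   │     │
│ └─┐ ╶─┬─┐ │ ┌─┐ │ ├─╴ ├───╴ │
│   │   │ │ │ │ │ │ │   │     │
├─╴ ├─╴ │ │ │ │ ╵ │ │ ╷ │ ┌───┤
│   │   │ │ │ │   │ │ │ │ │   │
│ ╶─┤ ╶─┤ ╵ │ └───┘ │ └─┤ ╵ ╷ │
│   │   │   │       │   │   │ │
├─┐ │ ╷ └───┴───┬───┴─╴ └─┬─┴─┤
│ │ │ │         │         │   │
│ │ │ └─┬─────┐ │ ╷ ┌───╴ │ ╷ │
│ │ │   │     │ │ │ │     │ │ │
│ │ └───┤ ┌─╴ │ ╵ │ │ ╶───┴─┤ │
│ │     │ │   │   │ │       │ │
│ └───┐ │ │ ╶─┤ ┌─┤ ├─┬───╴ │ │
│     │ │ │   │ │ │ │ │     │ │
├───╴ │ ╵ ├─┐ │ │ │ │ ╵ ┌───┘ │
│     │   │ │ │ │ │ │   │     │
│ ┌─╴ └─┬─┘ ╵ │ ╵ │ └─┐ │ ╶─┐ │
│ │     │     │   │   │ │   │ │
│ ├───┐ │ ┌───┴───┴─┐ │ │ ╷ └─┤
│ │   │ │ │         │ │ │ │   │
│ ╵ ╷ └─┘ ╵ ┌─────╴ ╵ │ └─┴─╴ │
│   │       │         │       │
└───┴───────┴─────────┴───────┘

Following directions step by step:
Start: (0, 0)
  down: (0, 0) → (1, 0)
  down: (1, 0) → (2, 0)
  down: (2, 0) → (3, 0)
  down: (3, 0) → (4, 0)
  right: (4, 0) → (4, 1)
  down: (4, 1) → (5, 1)
  left: (5, 1) → (5, 0)
  down: (5, 0) → (6, 0)
  right: (6, 0) → (6, 1)
Final position: (6, 1)

Path taken:

┌─┬───────────────┬─┬─────┬───┐
│A│               │ │     │   │
│ │ ╷ ┌─╴ ┌─────┐ ╵ │ ╶─┐ ╵ ╷ │
│↓│ │ │   │     │   │   │   │ │
│ ╵ │ └───┘ ╶─┐ └─┬─┴─╴ ├───┘ │
│↓  │         │   │     │     │
│ ┌─┴───────┬─┴─╴ │ ┌───┤ ╶───┤
│↓│         │     │ │   │     │
│ └─┐ ╶─┬─┐ │ ┌─┐ │ ├─╴ ├───╴ │
│↳ ↓│   │ │ │ │ │ │ │   │     │
├─╴ ├─╴ │ │ │ │ ╵ │ │ ╷ │ ┌───┤
│↓ ↲│   │ │ │ │   │ │ │ │ │   │
│ ╶─┤ ╶─┤ ╵ │ └───┘ │ └─┤ ╵ ╷ │
│↳ B│   │   │       │   │   │ │
├─┐ │ ╷ └───┴───┬───┴─╴ └─┬─┴─┤
│ │ │ │         │         │   │
│ │ │ └─┬─────┐ │ ╷ ┌───╴ │ ╷ │
│ │ │   │     │ │ │ │     │ │ │
│ │ └───┤ ┌─╴ │ ╵ │ │ ╶───┴─┤ │
│ │     │ │   │   │ │       │ │
│ └───┐ │ │ ╶─┤ ┌─┤ ├─┬───╴ │ │
│     │ │ │   │ │ │ │ │     │ │
├───╴ │ ╵ ├─┐ │ │ │ │ ╵ ┌───┘ │
│     │   │ │ │ │ │ │   │     │
│ ┌─╴ └─┬─┘ ╵ │ ╵ │ └─┐ │ ╶─┐ │
│ │     │     │   │   │ │   │ │
│ ├───┐ │ ┌───┴───┴─┐ │ │ ╷ └─┤
│ │   │ │ │         │ │ │ │   │
│ ╵ ╷ └─┘ ╵ ┌─────╴ ╵ │ └─┴─╴ │
│   │       │         │       │
└───┴───────┴─────────┴───────┘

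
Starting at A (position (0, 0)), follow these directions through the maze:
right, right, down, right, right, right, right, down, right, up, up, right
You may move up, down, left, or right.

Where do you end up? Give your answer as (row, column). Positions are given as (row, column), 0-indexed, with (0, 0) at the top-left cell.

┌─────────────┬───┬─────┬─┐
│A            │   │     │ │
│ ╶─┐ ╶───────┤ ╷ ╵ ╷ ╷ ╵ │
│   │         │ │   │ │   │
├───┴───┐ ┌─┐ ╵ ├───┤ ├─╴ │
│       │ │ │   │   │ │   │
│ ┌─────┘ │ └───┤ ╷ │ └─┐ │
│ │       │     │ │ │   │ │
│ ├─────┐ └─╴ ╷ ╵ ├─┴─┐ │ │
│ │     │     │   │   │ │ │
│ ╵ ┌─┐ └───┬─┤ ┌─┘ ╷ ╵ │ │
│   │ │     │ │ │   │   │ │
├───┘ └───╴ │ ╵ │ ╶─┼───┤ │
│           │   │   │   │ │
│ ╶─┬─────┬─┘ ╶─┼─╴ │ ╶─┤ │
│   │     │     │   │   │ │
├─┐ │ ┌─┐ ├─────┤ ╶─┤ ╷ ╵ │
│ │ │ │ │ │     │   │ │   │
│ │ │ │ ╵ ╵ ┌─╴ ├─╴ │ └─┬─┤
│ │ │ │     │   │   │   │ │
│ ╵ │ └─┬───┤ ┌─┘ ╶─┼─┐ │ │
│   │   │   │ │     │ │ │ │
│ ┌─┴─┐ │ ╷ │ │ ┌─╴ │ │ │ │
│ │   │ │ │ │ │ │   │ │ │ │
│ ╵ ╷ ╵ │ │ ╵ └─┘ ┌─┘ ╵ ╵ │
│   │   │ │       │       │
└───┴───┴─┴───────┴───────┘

Following directions step by step:
Start: (0, 0)
  right: (0, 0) → (0, 1)
  right: (0, 1) → (0, 2)
  down: (0, 2) → (1, 2)
  right: (1, 2) → (1, 3)
  right: (1, 3) → (1, 4)
  right: (1, 4) → (1, 5)
  right: (1, 5) → (1, 6)
  down: (1, 6) → (2, 6)
  right: (2, 6) → (2, 7)
  up: (2, 7) → (1, 7)
  up: (1, 7) → (0, 7)
  right: (0, 7) → (0, 8)
Final position: (0, 8)

Path taken:

┌─────────────┬───┬─────┬─┐
│A → ↓        │↱ B│     │ │
│ ╶─┐ ╶───────┤ ╷ ╵ ╷ ╷ ╵ │
│   │↳ → → → ↓│↑│   │ │   │
├───┴───┐ ┌─┐ ╵ ├───┤ ├─╴ │
│       │ │ │↳ ↑│   │ │   │
│ ┌─────┘ │ └───┤ ╷ │ └─┐ │
│ │       │     │ │ │   │ │
│ ├─────┐ └─╴ ╷ ╵ ├─┴─┐ │ │
│ │     │     │   │   │ │ │
│ ╵ ┌─┐ └───┬─┤ ┌─┘ ╷ ╵ │ │
│   │ │     │ │ │   │   │ │
├───┘ └───╴ │ ╵ │ ╶─┼───┤ │
│           │   │   │   │ │
│ ╶─┬─────┬─┘ ╶─┼─╴ │ ╶─┤ │
│   │     │     │   │   │ │
├─┐ │ ┌─┐ ├─────┤ ╶─┤ ╷ ╵ │
│ │ │ │ │ │     │   │ │   │
│ │ │ │ ╵ ╵ ┌─╴ ├─╴ │ └─┬─┤
│ │ │ │     │   │   │   │ │
│ ╵ │ └─┬───┤ ┌─┘ ╶─┼─┐ │ │
│   │   │   │ │     │ │ │ │
│ ┌─┴─┐ │ ╷ │ │ ┌─╴ │ │ │ │
│ │   │ │ │ │ │ │   │ │ │ │
│ ╵ ╷ ╵ │ │ ╵ └─┘ ┌─┘ ╵ ╵ │
│   │   │ │       │       │
└───┴───┴─┴───────┴───────┘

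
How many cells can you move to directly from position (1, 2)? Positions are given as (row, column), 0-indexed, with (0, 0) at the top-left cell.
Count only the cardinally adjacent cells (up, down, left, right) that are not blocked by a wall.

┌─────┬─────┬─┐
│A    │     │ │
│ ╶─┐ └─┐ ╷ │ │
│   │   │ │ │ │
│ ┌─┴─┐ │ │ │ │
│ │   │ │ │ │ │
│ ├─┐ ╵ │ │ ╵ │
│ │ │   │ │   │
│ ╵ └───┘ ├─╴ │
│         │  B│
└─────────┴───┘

Checking passable neighbors of (1, 2):
Neighbors: (0, 2), (1, 3)
Count: 2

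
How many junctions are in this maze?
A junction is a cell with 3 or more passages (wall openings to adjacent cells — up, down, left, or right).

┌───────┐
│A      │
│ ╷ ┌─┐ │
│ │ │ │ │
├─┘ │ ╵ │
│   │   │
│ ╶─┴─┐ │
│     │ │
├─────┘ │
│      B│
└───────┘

Checking each cell for number of passages:

Junctions found (3+ passages):
  (0, 1): 3 passages
  (2, 3): 3 passages
Total junctions: 2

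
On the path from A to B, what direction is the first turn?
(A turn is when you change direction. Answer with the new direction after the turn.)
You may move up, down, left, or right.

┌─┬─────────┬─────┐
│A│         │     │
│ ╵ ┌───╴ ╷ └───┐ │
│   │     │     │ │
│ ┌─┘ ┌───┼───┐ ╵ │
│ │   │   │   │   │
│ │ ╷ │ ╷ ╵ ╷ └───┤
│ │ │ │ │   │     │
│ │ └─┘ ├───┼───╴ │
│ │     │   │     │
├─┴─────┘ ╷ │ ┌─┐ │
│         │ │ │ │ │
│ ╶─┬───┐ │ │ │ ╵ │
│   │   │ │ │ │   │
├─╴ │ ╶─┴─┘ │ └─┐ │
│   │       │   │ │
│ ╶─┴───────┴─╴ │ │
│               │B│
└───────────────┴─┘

Directions: down, right, up, right, right, right, down, left, left, down, left, down, down, right, right, up, up, right, down, right, up, right, down, right, right, down, down, down, down, down
First turn direction: right

Solution:

┌─┬─────────┬─────┐
│A│↱ → → ↓  │     │
│ ╵ ┌───╴ ╷ └───┐ │
│↳ ↑│↓ ← ↲│     │ │
│ ┌─┘ ┌───┼───┐ ╵ │
│ │↓ ↲│↱ ↓│↱ ↓│   │
│ │ ╷ │ ╷ ╵ ╷ └───┤
│ │↓│ │↑│↳ ↑│↳ → ↓│
│ │ └─┘ ├───┼───╴ │
│ │↳ → ↑│   │    ↓│
├─┴─────┘ ╷ │ ┌─┐ │
│         │ │ │ │↓│
│ ╶─┬───┐ │ │ │ ╵ │
│   │   │ │ │ │  ↓│
├─╴ │ ╶─┴─┘ │ └─┐ │
│   │       │   │↓│
│ ╶─┴───────┴─╴ │ │
│               │B│
└───────────────┴─┘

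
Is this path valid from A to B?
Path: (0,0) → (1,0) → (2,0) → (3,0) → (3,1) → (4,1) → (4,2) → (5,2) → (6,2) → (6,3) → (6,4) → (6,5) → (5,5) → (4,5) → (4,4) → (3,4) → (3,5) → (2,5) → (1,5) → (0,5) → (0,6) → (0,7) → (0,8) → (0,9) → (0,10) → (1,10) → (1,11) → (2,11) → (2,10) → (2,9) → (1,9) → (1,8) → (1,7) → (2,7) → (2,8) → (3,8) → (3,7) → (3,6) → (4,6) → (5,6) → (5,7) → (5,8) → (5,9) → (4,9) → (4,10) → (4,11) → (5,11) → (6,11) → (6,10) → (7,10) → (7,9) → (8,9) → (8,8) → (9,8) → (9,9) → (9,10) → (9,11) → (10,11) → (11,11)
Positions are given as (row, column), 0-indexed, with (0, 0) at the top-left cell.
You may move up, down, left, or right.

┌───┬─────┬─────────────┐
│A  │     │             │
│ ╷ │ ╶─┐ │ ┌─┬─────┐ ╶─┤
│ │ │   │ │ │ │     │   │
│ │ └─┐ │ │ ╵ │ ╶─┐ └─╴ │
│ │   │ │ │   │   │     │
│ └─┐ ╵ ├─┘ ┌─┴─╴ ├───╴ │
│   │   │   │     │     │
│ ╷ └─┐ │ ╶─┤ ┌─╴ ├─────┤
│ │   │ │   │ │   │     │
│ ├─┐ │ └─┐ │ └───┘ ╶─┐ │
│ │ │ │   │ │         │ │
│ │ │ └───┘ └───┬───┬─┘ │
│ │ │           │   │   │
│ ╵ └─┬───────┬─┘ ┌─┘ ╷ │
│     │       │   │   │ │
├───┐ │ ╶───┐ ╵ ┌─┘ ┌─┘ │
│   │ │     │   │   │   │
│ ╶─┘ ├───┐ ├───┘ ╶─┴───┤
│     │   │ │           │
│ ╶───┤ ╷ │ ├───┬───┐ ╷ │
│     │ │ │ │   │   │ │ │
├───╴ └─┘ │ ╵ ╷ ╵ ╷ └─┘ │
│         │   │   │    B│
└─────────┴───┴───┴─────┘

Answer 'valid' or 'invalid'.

Checking path validity:
Result: All consecutive moves are passable.

valid

Correct solution:

┌───┬─────┬─────────────┐
│A  │     │↱ → → → → ↓  │
│ ╷ │ ╶─┐ │ ┌─┬─────┐ ╶─┤
│↓│ │   │ │↑│ │↓ ← ↰│↳ ↓│
│ │ └─┐ │ │ ╵ │ ╶─┐ └─╴ │
│↓│   │ │ │↑  │↳ ↓│↑ ← ↲│
│ └─┐ ╵ ├─┘ ┌─┴─╴ ├───╴ │
│↳ ↓│   │↱ ↑│↓ ← ↲│     │
│ ╷ └─┐ │ ╶─┤ ┌─╴ ├─────┤
│ │↳ ↓│ │↑ ↰│↓│   │↱ → ↓│
│ ├─┐ │ └─┐ │ └───┘ ╶─┐ │
│ │ │↓│   │↑│↳ → → ↑  │↓│
│ │ │ └───┘ └───┬───┬─┘ │
│ │ │↳ → → ↑    │   │↓ ↲│
│ ╵ └─┬───────┬─┘ ┌─┘ ╷ │
│     │       │   │↓ ↲│ │
├───┐ │ ╶───┐ ╵ ┌─┘ ┌─┘ │
│   │ │     │   │↓ ↲│   │
│ ╶─┘ ├───┐ ├───┘ ╶─┴───┤
│     │   │ │    ↳ → → ↓│
│ ╶───┤ ╷ │ ├───┬───┐ ╷ │
│     │ │ │ │   │   │ │↓│
├───╴ └─┘ │ ╵ ╷ ╵ ╷ └─┘ │
│         │   │   │    B│
└─────────┴───┴───┴─────┘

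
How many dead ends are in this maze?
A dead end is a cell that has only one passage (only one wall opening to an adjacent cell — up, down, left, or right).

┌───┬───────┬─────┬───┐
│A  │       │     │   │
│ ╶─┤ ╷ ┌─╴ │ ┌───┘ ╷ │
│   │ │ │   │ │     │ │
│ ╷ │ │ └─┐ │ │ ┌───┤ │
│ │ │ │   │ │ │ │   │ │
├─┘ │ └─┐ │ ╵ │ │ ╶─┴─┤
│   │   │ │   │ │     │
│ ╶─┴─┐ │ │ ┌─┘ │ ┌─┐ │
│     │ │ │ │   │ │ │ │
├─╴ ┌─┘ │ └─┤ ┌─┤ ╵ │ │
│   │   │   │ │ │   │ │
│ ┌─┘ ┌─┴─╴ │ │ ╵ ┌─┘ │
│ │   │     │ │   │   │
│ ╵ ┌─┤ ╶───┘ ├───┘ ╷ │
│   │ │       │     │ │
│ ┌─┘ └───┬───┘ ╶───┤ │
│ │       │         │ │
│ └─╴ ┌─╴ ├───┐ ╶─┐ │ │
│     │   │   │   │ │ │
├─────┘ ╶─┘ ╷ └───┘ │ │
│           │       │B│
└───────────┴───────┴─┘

Checking each cell for number of passages:

Dead ends found at positions:
  (0, 1)
  (0, 8)
  (1, 4)
  (2, 0)
  (2, 9)
  (2, 10)
  (4, 2)
  (4, 5)
  (4, 9)
  (5, 7)
  (7, 2)
  (8, 1)
  (8, 5)
  (9, 8)
  (10, 0)
  (10, 10)
Total dead ends: 16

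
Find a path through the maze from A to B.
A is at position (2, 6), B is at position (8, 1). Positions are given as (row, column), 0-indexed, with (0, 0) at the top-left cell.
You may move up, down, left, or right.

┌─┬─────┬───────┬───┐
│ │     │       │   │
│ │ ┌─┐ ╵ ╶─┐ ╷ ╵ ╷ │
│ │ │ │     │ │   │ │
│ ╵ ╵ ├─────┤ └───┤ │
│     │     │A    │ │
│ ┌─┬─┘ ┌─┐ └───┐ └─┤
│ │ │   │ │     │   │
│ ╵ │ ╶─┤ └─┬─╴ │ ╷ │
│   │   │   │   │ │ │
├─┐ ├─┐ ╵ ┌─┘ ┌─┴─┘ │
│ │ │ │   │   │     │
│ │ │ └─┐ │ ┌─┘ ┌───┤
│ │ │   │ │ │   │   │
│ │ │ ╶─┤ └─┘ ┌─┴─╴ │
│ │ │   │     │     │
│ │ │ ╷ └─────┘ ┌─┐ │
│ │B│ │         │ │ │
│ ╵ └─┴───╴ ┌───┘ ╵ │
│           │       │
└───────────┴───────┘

Finding the shortest path from (2, 6) to (8, 1):
Path length: 19 steps
Directions: up → up → left → left → down → left → up → left → left → down → down → left → down → down → right → down → down → down → down

Solution:

┌─┬─────┬───────┬───┐
│ │↓ ← ↰│↓ ← ↰  │   │
│ │ ┌─┐ ╵ ╶─┐ ╷ ╵ ╷ │
│ │↓│ │↑ ↲  │↑│   │ │
│ ╵ ╵ ├─────┤ └───┤ │
│↓ ↲  │     │A    │ │
│ ┌─┬─┘ ┌─┐ └───┐ └─┤
│↓│ │   │ │     │   │
│ ╵ │ ╶─┤ └─┬─╴ │ ╷ │
│↳ ↓│   │   │   │ │ │
├─┐ ├─┐ ╵ ┌─┘ ┌─┴─┘ │
│ │↓│ │   │   │     │
│ │ │ └─┐ │ ┌─┘ ┌───┤
│ │↓│   │ │ │   │   │
│ │ │ ╶─┤ └─┘ ┌─┴─╴ │
│ │↓│   │     │     │
│ │ │ ╷ └─────┘ ┌─┐ │
│ │B│ │         │ │ │
│ ╵ └─┴───╴ ┌───┘ ╵ │
│           │       │
└───────────┴───────┘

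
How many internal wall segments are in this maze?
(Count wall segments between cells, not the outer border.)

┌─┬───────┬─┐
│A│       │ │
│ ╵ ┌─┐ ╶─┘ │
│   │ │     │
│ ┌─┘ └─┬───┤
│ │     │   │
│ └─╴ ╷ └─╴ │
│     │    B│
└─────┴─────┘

Counting internal wall segments:
Total internal walls: 15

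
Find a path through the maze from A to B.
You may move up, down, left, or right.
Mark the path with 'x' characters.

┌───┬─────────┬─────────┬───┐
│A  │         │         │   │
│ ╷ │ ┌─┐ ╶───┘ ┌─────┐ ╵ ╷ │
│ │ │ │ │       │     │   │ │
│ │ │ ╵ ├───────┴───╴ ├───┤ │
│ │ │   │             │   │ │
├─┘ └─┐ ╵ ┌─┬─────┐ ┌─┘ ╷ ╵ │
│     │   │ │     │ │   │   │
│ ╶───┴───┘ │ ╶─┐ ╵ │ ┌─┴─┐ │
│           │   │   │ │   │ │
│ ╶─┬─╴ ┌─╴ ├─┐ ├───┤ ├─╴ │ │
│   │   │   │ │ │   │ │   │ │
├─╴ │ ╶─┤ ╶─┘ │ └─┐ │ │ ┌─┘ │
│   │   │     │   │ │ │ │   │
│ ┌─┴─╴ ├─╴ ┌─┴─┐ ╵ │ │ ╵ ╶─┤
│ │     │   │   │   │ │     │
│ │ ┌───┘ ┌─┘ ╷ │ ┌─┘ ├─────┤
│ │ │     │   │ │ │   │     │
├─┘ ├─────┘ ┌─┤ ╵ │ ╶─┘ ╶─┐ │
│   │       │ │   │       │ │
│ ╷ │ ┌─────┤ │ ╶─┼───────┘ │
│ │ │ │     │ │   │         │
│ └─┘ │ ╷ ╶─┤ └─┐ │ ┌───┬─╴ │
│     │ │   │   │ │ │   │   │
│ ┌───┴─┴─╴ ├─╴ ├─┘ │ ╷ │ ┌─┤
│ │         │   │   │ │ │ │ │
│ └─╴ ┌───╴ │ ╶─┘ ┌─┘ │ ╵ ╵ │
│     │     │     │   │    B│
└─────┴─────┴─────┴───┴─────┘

Finding the shortest path through the maze:
Path length: 102 steps
Directions: right → down → down → down → left → down → right → right → right → down → left → down → right → down → left → left → down → down → left → down → down → right → right → up → up → right → right → right → up → right → up → right → down → down → right → up → up → up → left → up → up → left → up → right → right → down → right → up → up → left → left → left → left → left → down → left → up → left → up → up → right → right → down → right → right → right → up → right → right → right → right → down → right → up → right → down → down → down → left → up → left → down → left → down → down → down → down → down → left → down → right → right → up → right → right → down → down → down → left → down → down → right

Solution:

┌───┬─────────┬─────────┬───┐
│A x│x x x    │x x x x x│x x│
│ ╷ │ ┌─┐ ╶───┘ ┌─────┐ ╵ ╷ │
│ │x│x│ │x x x x│     │x x│x│
│ │ │ ╵ ├───────┴───╴ ├───┤ │
│ │x│x x│x x x x x x  │x x│x│
├─┘ └─┐ ╵ ┌─┬─────┐ ┌─┘ ╷ ╵ │
│x x  │x x│ │x x x│x│x x│x x│
│ ╶───┴───┘ │ ╶─┐ ╵ │ ┌─┴─┐ │
│x x x x    │x x│x x│x│   │ │
│ ╶─┬─╴ ┌─╴ ├─┐ ├───┤ ├─╴ │ │
│   │x x│   │ │x│   │x│   │ │
├─╴ │ ╶─┤ ╶─┘ │ └─┐ │ │ ┌─┘ │
│   │x x│     │x x│ │x│ │   │
│ ┌─┴─╴ ├─╴ ┌─┴─┐ ╵ │ │ ╵ ╶─┤
│ │x x x│   │x x│x  │x│     │
│ │ ┌───┘ ┌─┘ ╷ │ ┌─┘ ├─────┤
│ │x│     │x x│x│x│x x│x x x│
├─┘ ├─────┘ ┌─┤ ╵ │ ╶─┘ ╶─┐ │
│x x│x x x x│ │x x│x x x  │x│
│ ╷ │ ┌─────┤ │ ╶─┼───────┘ │
│x│ │x│     │ │   │        x│
│ └─┘ │ ╷ ╶─┤ └─┐ │ ┌───┬─╴ │
│x x x│ │   │   │ │ │   │x x│
│ ┌───┴─┴─╴ ├─╴ ├─┘ │ ╷ │ ┌─┤
│ │         │   │   │ │ │x│ │
│ └─╴ ┌───╴ │ ╶─┘ ┌─┘ │ ╵ ╵ │
│     │     │     │   │  x B│
└─────┴─────┴─────┴───┴─────┘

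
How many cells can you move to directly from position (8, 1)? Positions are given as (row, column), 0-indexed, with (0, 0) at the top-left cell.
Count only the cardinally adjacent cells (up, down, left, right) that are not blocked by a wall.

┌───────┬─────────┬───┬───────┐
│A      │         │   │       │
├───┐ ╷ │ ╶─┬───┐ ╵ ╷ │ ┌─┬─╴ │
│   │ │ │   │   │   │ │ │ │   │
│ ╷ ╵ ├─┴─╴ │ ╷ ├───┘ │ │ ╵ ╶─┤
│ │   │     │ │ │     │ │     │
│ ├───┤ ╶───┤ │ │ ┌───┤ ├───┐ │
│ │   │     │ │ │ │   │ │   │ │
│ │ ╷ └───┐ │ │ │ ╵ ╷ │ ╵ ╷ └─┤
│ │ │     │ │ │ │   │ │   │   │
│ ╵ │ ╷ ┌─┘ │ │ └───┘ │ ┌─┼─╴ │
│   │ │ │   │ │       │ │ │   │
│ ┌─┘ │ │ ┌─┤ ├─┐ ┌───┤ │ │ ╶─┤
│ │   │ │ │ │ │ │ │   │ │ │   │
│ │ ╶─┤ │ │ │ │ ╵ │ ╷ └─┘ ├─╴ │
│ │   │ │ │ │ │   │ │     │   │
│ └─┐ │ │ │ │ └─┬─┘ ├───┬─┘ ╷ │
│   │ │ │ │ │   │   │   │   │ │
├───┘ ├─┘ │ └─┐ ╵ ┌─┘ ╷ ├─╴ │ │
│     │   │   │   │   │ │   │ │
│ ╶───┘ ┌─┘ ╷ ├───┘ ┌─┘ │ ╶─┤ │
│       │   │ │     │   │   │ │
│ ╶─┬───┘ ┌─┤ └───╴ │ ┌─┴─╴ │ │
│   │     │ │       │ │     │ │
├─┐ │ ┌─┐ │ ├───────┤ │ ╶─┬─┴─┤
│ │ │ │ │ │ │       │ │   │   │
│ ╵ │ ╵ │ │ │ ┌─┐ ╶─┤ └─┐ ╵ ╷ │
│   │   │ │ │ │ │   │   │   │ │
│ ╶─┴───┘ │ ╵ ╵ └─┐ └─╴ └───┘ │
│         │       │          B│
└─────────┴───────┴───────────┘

Checking passable neighbors of (8, 1):
Neighbors: (8, 0)
Count: 1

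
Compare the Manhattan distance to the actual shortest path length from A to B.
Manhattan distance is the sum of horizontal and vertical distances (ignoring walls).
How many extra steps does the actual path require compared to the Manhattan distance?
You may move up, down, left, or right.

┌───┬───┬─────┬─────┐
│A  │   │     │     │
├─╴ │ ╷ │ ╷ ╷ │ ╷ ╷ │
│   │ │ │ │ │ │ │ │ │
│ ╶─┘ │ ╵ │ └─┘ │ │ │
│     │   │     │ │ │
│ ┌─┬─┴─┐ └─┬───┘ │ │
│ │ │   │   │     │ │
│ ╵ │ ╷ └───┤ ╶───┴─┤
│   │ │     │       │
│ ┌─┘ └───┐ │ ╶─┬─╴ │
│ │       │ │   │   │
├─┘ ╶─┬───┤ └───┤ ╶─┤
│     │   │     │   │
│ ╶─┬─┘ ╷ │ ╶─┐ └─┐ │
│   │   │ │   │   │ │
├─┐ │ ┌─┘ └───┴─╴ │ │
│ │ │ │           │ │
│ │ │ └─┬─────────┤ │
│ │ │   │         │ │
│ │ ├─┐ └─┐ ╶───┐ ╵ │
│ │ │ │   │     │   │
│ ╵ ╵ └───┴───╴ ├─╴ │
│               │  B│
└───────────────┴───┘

Manhattan distance: |11 - 0| + |9 - 0| = 20
Actual path length: 40
Extra steps: 40 - 20 = 20

Solution:

┌───┬───┬─────┬─────┐
│A ↓│↱ ↓│↱ ↓  │↱ ↓  │
├─╴ │ ╷ │ ╷ ╷ │ ╷ ╷ │
│↓ ↲│↑│↓│↑│↓│ │↑│↓│ │
│ ╶─┘ │ ╵ │ └─┘ │ │ │
│↳ → ↑│↳ ↑│↳ → ↑│↓│ │
│ ┌─┬─┴─┐ └─┬───┘ │ │
│ │ │   │   │↓ ← ↲│ │
│ ╵ │ ╷ └───┤ ╶───┴─┤
│   │ │     │↳ → → ↓│
│ ┌─┘ └───┐ │ ╶─┬─╴ │
│ │       │ │   │↓ ↲│
├─┘ ╶─┬───┤ └───┤ ╶─┤
│     │   │     │↳ ↓│
│ ╶─┬─┘ ╷ │ ╶─┐ └─┐ │
│   │   │ │   │   │↓│
├─┐ │ ┌─┘ └───┴─╴ │ │
│ │ │ │           │↓│
│ │ │ └─┬─────────┤ │
│ │ │   │         │↓│
│ │ ├─┐ └─┐ ╶───┐ ╵ │
│ │ │ │   │     │  ↓│
│ ╵ ╵ └───┴───╴ ├─╴ │
│               │  B│
└───────────────┴───┘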